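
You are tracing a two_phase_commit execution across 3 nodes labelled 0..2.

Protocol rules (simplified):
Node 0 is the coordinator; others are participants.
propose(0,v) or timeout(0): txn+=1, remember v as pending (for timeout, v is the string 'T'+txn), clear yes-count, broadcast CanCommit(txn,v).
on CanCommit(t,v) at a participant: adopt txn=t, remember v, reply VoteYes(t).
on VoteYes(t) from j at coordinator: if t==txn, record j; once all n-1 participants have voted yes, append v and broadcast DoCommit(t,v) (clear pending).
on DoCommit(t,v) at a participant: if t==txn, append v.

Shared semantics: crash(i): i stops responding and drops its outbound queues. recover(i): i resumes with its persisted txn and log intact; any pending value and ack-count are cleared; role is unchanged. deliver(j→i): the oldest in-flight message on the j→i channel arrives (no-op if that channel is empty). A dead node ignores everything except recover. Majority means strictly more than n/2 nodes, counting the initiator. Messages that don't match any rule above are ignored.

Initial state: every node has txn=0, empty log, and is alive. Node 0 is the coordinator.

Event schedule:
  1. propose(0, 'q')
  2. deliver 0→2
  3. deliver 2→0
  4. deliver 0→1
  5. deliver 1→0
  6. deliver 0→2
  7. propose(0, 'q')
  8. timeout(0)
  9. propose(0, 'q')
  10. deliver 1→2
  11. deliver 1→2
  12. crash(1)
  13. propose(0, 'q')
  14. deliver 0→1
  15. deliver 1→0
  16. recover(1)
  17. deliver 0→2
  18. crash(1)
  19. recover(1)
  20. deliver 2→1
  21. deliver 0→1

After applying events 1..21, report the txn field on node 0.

[1] propose(0,'q') → N0(coor t1 [-])
[2] deliver 0→2 → N2(part t1 [-])
[3] deliver 2→0 → ∅
[4] deliver 0→1 → N1(part t1 [-])
[5] deliver 1→0 → N0(coor t1 [q])
[6] deliver 0→2 → N2(part t1 [q])
[7] propose(0,'q') → N0(coor t2 [q])
[8] timeout(0) → N0(coor t3 [q])
[9] propose(0,'q') → N0(coor t4 [q])
[10] deliver 1→2 → ∅
[11] deliver 1→2 → ∅
[12] crash(1) → N1(✗part t1 [-])
[13] propose(0,'q') → N0(coor t5 [q])
[14] deliver 0→1 → ∅
[15] deliver 1→0 → ∅
[16] recover(1) → N1(part t1 [-])
[17] deliver 0→2 → N2(part t2 [q])
[18] crash(1) → N1(✗part t1 [-])
[19] recover(1) → N1(part t1 [-])
[20] deliver 2→1 → ∅
[21] deliver 0→1 → N1(part t1 [q])

5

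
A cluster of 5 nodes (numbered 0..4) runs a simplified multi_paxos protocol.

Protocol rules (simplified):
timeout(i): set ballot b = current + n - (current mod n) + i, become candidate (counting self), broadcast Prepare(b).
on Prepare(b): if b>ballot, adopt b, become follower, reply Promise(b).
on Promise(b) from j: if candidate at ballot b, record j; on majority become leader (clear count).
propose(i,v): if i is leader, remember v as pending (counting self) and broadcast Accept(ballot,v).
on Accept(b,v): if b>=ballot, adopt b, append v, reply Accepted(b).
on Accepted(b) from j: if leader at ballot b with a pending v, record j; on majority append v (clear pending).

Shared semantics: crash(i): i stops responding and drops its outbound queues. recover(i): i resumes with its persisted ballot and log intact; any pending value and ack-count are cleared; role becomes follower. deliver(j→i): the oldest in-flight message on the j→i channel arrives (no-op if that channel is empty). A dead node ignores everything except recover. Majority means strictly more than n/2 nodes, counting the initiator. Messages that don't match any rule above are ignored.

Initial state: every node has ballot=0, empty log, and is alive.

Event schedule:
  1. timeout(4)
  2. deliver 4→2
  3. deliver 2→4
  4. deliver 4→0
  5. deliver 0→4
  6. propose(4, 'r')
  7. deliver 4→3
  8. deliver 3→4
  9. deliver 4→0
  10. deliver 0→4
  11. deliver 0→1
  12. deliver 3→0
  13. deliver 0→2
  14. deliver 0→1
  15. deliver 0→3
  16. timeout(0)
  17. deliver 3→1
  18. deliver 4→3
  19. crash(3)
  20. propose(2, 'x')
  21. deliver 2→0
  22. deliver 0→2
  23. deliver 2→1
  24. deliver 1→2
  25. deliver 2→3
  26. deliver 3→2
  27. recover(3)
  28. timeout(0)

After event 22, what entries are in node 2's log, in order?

e1 timeout(4): 4[cand,b=9,-]
e2 deliver 4→2: 2[foll,b=9,-]
e3 deliver 2→4: ·
e4 deliver 4→0: 0[foll,b=9,-]
e5 deliver 0→4: 4[lead,b=9,-]
e6 propose(4,'r'): ·
e7 deliver 4→3: 3[foll,b=9,-]
e8 deliver 3→4: ·
e9 deliver 4→0: 0[foll,b=9,r]
e10 deliver 0→4: ·
e11 deliver 0→1: ·
e12 deliver 3→0: ·
e13 deliver 0→2: ·
e14 deliver 0→1: ·
e15 deliver 0→3: ·
e16 timeout(0): 0[cand,b=10,r]
e17 deliver 3→1: ·
e18 deliver 4→3: 3[foll,b=9,r]
e19 crash(3): 3[✗foll,b=9,r]
e20 propose(2,'x'): ·
e21 deliver 2→0: ·
e22 deliver 0→2: 2[foll,b=10,-]

empty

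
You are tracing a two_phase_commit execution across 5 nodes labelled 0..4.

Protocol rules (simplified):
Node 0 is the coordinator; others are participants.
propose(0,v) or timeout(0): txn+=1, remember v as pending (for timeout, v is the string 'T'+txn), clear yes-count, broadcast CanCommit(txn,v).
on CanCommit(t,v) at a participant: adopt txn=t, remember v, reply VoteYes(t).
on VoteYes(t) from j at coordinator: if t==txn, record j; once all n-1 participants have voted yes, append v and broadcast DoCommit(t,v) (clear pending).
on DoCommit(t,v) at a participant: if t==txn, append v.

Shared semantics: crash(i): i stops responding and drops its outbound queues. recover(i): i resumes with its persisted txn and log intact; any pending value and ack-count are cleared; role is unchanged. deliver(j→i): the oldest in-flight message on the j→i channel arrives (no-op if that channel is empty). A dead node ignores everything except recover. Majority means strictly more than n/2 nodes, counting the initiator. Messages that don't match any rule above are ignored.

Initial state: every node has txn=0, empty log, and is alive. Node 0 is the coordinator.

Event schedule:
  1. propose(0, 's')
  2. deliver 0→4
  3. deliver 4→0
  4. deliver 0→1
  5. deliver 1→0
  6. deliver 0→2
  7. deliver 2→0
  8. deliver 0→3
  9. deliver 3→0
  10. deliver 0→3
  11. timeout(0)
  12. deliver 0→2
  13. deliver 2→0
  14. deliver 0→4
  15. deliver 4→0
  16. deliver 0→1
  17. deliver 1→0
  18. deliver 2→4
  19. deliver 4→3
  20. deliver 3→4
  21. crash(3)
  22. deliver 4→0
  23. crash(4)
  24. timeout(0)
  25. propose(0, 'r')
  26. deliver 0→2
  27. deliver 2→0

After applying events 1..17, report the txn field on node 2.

after 1 — propose(0,'s'): n0:coor/t1/[-]
after 2 — deliver 0→4: n4:part/t1/[-]
after 3 — deliver 4→0: ·
after 4 — deliver 0→1: n1:part/t1/[-]
after 5 — deliver 1→0: ·
after 6 — deliver 0→2: n2:part/t1/[-]
after 7 — deliver 2→0: ·
after 8 — deliver 0→3: n3:part/t1/[-]
after 9 — deliver 3→0: n0:coor/t1/[s]
after 10 — deliver 0→3: n3:part/t1/[s]
after 11 — timeout(0): n0:coor/t2/[s]
after 12 — deliver 0→2: n2:part/t1/[s]
after 13 — deliver 2→0: ·
after 14 — deliver 0→4: n4:part/t1/[s]
after 15 — deliver 4→0: ·
after 16 — deliver 0→1: n1:part/t1/[s]
after 17 — deliver 1→0: ·

1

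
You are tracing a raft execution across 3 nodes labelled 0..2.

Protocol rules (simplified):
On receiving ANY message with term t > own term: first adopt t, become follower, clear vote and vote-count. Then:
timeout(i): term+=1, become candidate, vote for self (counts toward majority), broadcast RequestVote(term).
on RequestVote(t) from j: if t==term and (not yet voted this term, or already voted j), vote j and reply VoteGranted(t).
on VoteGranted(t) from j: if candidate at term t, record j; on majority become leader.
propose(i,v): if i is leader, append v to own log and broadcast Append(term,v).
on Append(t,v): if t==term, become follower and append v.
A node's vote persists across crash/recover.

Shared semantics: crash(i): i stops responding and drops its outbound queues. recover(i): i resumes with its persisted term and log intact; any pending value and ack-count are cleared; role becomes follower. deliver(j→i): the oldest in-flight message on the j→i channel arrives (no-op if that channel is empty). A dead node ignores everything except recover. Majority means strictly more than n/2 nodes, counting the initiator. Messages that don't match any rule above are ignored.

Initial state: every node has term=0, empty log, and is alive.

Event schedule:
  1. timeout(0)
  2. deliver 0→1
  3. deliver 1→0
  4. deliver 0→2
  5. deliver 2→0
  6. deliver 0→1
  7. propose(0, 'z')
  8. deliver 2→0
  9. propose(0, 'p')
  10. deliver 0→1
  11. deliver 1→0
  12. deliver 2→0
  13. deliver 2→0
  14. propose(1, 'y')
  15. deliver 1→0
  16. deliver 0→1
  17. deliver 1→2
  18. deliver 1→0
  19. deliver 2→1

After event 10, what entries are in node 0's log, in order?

z,p

e1 timeout(0): 0[cand,t=1,-]
e2 deliver 0→1: 1[foll,t=1,-]
e3 deliver 1→0: 0[lead,t=1,-]
e4 deliver 0→2: 2[foll,t=1,-]
e5 deliver 2→0: ·
e6 deliver 0→1: ·
e7 propose(0,'z'): 0[lead,t=1,z]
e8 deliver 2→0: ·
e9 propose(0,'p'): 0[lead,t=1,z,p]
e10 deliver 0→1: 1[foll,t=1,z]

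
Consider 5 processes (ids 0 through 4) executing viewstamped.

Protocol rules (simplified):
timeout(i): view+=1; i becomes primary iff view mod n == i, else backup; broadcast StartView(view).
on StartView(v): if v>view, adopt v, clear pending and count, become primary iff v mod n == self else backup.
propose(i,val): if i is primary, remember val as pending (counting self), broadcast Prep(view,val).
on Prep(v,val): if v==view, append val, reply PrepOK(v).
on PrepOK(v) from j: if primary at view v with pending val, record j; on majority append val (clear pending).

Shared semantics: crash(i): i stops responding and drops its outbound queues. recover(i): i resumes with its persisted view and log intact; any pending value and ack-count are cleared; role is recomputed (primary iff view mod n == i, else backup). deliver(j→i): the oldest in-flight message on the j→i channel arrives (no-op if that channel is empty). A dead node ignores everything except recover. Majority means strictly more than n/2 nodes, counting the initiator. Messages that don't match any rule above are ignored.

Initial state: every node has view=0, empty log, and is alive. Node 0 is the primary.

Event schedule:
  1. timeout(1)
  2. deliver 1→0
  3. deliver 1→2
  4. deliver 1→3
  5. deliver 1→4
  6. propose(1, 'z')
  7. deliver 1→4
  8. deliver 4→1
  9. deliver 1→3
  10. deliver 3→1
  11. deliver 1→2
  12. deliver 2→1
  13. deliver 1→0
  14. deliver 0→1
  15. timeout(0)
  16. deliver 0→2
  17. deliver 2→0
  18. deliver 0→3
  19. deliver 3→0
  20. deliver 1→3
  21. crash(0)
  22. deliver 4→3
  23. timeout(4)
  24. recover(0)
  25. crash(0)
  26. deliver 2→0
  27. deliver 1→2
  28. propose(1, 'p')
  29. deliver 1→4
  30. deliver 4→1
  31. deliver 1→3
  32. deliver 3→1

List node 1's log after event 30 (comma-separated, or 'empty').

[1] timeout(1) → N1(prim v1 [-])
[2] deliver 1→0 → N0(back v1 [-])
[3] deliver 1→2 → N2(back v1 [-])
[4] deliver 1→3 → N3(back v1 [-])
[5] deliver 1→4 → N4(back v1 [-])
[6] propose(1,'z') → ∅
[7] deliver 1→4 → N4(back v1 [z])
[8] deliver 4→1 → ∅
[9] deliver 1→3 → N3(back v1 [z])
[10] deliver 3→1 → N1(prim v1 [z])
[11] deliver 1→2 → N2(back v1 [z])
[12] deliver 2→1 → ∅
[13] deliver 1→0 → N0(back v1 [z])
[14] deliver 0→1 → ∅
[15] timeout(0) → N0(back v2 [z])
[16] deliver 0→2 → N2(prim v2 [z])
[17] deliver 2→0 → ∅
[18] deliver 0→3 → N3(back v2 [z])
[19] deliver 3→0 → ∅
[20] deliver 1→3 → ∅
[21] crash(0) → N0(✗back v2 [z])
[22] deliver 4→3 → ∅
[23] timeout(4) → N4(back v2 [z])
[24] recover(0) → N0(back v2 [z])
[25] crash(0) → N0(✗back v2 [z])
[26] deliver 2→0 → ∅
[27] deliver 1→2 → ∅
[28] propose(1,'p') → ∅
[29] deliver 1→4 → ∅
[30] deliver 4→1 → N1(back v2 [z])

z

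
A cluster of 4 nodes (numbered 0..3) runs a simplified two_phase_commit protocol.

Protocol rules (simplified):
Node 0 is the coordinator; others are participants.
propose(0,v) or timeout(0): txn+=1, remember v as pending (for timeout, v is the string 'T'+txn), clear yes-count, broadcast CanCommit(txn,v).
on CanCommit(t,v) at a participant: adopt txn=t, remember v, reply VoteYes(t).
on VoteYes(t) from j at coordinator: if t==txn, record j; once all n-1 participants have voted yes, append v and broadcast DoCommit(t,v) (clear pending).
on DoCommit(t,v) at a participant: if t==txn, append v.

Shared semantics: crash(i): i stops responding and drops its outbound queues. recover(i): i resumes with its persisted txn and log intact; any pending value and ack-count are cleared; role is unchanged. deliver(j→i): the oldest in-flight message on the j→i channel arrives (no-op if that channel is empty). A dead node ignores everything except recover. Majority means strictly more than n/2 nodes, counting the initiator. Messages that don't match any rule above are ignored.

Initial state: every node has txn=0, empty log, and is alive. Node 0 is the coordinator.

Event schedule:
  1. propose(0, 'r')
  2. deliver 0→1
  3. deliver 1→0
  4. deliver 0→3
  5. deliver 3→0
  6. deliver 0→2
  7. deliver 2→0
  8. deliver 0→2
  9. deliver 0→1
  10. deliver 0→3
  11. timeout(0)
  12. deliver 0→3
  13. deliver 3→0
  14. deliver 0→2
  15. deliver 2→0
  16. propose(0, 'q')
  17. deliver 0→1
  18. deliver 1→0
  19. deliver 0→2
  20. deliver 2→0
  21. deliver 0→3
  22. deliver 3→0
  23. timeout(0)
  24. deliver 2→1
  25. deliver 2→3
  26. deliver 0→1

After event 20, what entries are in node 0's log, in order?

r

1. propose(0,'r'):  <0:coor t1 ->
2. deliver 0→1:  <1:part t1 ->
3. deliver 1→0:  nop
4. deliver 0→3:  <3:part t1 ->
5. deliver 3→0:  nop
6. deliver 0→2:  <2:part t1 ->
7. deliver 2→0:  <0:coor t1 r>
8. deliver 0→2:  <2:part t1 r>
9. deliver 0→1:  <1:part t1 r>
10. deliver 0→3:  <3:part t1 r>
11. timeout(0):  <0:coor t2 r>
12. deliver 0→3:  <3:part t2 r>
13. deliver 3→0:  nop
14. deliver 0→2:  <2:part t2 r>
15. deliver 2→0:  nop
16. propose(0,'q'):  <0:coor t3 r>
17. deliver 0→1:  <1:part t2 r>
18. deliver 1→0:  nop
19. deliver 0→2:  <2:part t3 r>
20. deliver 2→0:  nop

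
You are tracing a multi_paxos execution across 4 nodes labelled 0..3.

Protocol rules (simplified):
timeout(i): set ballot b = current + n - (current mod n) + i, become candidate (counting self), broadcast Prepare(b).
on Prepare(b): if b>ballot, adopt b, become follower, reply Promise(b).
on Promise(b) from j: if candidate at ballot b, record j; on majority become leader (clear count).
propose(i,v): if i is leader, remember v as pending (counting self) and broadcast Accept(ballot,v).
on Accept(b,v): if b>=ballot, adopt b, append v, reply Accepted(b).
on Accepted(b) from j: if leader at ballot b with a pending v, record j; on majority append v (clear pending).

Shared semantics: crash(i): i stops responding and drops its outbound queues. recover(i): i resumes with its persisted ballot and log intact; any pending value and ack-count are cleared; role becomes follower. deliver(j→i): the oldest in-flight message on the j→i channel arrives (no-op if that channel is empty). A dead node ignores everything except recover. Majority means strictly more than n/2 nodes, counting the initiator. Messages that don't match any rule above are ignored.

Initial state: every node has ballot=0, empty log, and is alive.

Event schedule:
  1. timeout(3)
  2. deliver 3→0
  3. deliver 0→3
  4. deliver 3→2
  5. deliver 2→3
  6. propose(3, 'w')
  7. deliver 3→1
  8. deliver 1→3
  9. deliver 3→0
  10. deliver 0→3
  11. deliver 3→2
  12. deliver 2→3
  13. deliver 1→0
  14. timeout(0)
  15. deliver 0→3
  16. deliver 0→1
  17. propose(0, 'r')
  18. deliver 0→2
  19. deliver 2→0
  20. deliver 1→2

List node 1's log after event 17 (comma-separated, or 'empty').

[1] timeout(3) → N3(cand b7 [-])
[2] deliver 3→0 → N0(foll b7 [-])
[3] deliver 0→3 → ∅
[4] deliver 3→2 → N2(foll b7 [-])
[5] deliver 2→3 → N3(lead b7 [-])
[6] propose(3,'w') → ∅
[7] deliver 3→1 → N1(foll b7 [-])
[8] deliver 1→3 → ∅
[9] deliver 3→0 → N0(foll b7 [w])
[10] deliver 0→3 → ∅
[11] deliver 3→2 → N2(foll b7 [w])
[12] deliver 2→3 → N3(lead b7 [w])
[13] deliver 1→0 → ∅
[14] timeout(0) → N0(cand b8 [w])
[15] deliver 0→3 → N3(foll b8 [w])
[16] deliver 0→1 → N1(foll b8 [-])
[17] propose(0,'r') → ∅

empty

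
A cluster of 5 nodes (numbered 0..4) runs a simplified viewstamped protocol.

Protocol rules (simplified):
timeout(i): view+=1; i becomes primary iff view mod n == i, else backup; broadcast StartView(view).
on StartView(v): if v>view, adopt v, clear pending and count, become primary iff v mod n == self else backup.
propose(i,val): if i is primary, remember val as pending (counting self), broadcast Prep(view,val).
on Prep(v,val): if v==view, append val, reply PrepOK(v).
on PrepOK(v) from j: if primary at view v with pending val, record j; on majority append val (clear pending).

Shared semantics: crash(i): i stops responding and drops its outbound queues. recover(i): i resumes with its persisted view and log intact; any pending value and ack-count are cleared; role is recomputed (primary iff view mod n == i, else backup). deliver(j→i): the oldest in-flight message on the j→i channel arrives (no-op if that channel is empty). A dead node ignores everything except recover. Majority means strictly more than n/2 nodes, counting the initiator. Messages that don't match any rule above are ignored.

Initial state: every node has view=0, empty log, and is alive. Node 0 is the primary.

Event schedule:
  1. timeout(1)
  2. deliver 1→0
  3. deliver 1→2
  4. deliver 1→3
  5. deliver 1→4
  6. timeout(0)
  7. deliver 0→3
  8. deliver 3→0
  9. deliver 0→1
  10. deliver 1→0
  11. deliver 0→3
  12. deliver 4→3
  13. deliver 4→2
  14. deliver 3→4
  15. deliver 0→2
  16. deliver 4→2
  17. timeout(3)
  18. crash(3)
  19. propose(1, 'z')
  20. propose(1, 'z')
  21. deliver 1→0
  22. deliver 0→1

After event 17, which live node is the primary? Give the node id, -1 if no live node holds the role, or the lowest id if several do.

step 1 timeout(1): 1={prim,v=1,log=-}
step 2 deliver 1→0: 0={back,v=1,log=-}
step 3 deliver 1→2: 2={back,v=1,log=-}
step 4 deliver 1→3: 3={back,v=1,log=-}
step 5 deliver 1→4: 4={back,v=1,log=-}
step 6 timeout(0): 0={back,v=2,log=-}
step 7 deliver 0→3: 3={back,v=2,log=-}
step 8 deliver 3→0: —
step 9 deliver 0→1: 1={back,v=2,log=-}
step 10 deliver 1→0: —
step 11 deliver 0→3: —
step 12 deliver 4→3: —
step 13 deliver 4→2: —
step 14 deliver 3→4: —
step 15 deliver 0→2: 2={prim,v=2,log=-}
step 16 deliver 4→2: —
step 17 timeout(3): 3={prim,v=3,log=-}

2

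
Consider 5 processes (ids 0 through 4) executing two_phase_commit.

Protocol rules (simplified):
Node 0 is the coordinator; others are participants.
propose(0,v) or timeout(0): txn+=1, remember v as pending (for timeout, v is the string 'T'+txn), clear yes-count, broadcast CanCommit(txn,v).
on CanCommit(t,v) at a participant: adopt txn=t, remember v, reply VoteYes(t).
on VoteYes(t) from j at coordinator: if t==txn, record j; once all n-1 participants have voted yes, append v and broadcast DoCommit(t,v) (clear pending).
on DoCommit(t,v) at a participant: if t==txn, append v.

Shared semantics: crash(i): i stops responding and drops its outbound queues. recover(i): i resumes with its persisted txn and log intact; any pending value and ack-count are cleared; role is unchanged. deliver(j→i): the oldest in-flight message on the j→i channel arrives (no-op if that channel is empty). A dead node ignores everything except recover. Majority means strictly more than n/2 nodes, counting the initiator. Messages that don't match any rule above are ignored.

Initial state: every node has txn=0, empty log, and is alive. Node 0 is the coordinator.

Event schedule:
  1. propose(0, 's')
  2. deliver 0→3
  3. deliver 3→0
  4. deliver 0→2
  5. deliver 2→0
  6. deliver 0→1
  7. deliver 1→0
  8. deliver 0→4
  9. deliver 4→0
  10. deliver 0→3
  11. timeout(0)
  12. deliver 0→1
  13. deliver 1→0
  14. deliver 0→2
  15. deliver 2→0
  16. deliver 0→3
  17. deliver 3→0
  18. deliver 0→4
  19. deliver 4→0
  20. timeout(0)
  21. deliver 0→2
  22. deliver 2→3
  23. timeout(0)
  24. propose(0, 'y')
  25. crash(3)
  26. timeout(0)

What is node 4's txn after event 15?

[1] propose(0,'s') → N0(coor t1 [-])
[2] deliver 0→3 → N3(part t1 [-])
[3] deliver 3→0 → ∅
[4] deliver 0→2 → N2(part t1 [-])
[5] deliver 2→0 → ∅
[6] deliver 0→1 → N1(part t1 [-])
[7] deliver 1→0 → ∅
[8] deliver 0→4 → N4(part t1 [-])
[9] deliver 4→0 → N0(coor t1 [s])
[10] deliver 0→3 → N3(part t1 [s])
[11] timeout(0) → N0(coor t2 [s])
[12] deliver 0→1 → N1(part t1 [s])
[13] deliver 1→0 → ∅
[14] deliver 0→2 → N2(part t1 [s])
[15] deliver 2→0 → ∅

1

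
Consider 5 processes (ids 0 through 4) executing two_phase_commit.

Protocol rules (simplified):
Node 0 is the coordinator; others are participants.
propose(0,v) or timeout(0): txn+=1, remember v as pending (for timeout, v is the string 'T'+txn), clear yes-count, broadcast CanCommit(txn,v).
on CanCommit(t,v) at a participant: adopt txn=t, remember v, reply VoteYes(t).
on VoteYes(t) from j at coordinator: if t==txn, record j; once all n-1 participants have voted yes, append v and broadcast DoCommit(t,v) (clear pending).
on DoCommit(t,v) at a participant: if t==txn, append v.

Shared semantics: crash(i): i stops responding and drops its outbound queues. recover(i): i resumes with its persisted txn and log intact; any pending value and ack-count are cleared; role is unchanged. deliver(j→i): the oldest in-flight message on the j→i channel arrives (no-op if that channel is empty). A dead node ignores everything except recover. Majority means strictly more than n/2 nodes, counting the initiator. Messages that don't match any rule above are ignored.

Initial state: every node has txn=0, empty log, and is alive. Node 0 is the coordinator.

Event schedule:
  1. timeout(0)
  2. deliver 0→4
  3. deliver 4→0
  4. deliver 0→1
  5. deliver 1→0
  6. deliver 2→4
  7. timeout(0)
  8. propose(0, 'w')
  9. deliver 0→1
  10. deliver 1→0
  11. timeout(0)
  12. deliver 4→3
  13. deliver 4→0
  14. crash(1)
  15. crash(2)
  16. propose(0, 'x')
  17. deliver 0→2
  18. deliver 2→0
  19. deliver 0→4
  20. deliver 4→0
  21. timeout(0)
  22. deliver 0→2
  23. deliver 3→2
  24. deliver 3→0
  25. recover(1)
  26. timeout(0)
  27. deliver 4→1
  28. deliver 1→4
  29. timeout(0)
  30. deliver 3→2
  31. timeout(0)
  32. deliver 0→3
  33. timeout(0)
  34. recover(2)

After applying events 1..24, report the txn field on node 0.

6

[1] timeout(0) → N0(coor t1 [-])
[2] deliver 0→4 → N4(part t1 [-])
[3] deliver 4→0 → ∅
[4] deliver 0→1 → N1(part t1 [-])
[5] deliver 1→0 → ∅
[6] deliver 2→4 → ∅
[7] timeout(0) → N0(coor t2 [-])
[8] propose(0,'w') → N0(coor t3 [-])
[9] deliver 0→1 → N1(part t2 [-])
[10] deliver 1→0 → ∅
[11] timeout(0) → N0(coor t4 [-])
[12] deliver 4→3 → ∅
[13] deliver 4→0 → ∅
[14] crash(1) → N1(✗part t2 [-])
[15] crash(2) → N2(✗part t0 [-])
[16] propose(0,'x') → N0(coor t5 [-])
[17] deliver 0→2 → ∅
[18] deliver 2→0 → ∅
[19] deliver 0→4 → N4(part t2 [-])
[20] deliver 4→0 → ∅
[21] timeout(0) → N0(coor t6 [-])
[22] deliver 0→2 → ∅
[23] deliver 3→2 → ∅
[24] deliver 3→0 → ∅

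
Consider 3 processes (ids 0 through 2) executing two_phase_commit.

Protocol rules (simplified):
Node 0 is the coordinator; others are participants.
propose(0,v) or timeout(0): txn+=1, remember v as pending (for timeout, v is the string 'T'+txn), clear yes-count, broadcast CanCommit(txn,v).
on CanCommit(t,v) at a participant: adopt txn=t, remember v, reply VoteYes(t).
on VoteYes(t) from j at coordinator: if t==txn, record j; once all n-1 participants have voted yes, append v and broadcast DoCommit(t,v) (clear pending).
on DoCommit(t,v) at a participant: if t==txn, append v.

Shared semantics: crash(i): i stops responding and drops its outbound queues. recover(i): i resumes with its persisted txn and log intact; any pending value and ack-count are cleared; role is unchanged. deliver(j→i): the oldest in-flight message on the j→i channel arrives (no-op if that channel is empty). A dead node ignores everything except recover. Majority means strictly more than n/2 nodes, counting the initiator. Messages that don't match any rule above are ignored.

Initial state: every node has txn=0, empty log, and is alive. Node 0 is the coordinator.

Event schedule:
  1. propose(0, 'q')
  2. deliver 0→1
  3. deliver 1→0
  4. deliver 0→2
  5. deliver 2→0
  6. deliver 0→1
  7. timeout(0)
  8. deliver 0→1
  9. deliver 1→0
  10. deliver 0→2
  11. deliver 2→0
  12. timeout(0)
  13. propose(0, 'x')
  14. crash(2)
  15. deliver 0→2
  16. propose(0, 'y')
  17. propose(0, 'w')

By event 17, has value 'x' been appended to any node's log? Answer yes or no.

1. propose(0,'q'):  <0:coor t1 ->
2. deliver 0→1:  <1:part t1 ->
3. deliver 1→0:  nop
4. deliver 0→2:  <2:part t1 ->
5. deliver 2→0:  <0:coor t1 q>
6. deliver 0→1:  <1:part t1 q>
7. timeout(0):  <0:coor t2 q>
8. deliver 0→1:  <1:part t2 q>
9. deliver 1→0:  nop
10. deliver 0→2:  <2:part t1 q>
11. deliver 2→0:  nop
12. timeout(0):  <0:coor t3 q>
13. propose(0,'x'):  <0:coor t4 q>
14. crash(2):  <2:✗part t1 q>
15. deliver 0→2:  nop
16. propose(0,'y'):  <0:coor t5 q>
17. propose(0,'w'):  <0:coor t6 q>

no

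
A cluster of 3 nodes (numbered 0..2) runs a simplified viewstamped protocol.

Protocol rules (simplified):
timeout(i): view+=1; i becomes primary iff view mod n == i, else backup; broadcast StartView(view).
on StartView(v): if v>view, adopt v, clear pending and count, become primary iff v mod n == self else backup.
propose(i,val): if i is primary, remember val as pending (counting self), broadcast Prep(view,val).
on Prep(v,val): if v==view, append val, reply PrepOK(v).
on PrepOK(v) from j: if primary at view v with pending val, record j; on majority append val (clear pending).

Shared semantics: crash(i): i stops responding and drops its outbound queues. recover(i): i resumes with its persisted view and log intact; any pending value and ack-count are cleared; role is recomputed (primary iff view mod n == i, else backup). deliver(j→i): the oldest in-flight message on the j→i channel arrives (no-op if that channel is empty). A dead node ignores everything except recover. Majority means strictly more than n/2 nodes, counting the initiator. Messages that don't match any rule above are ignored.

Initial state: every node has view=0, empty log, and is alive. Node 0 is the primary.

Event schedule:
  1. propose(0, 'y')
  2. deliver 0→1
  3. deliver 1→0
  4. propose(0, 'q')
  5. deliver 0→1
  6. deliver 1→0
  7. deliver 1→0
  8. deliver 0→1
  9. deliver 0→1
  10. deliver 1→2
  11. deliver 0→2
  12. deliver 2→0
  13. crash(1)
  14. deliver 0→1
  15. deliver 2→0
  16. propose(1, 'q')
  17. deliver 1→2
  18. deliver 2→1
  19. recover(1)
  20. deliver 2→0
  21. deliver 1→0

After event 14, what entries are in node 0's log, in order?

y,q

[1] propose(0,'y') → ∅
[2] deliver 0→1 → N1(back v0 [y])
[3] deliver 1→0 → N0(prim v0 [y])
[4] propose(0,'q') → ∅
[5] deliver 0→1 → N1(back v0 [y,q])
[6] deliver 1→0 → N0(prim v0 [y,q])
[7] deliver 1→0 → ∅
[8] deliver 0→1 → ∅
[9] deliver 0→1 → ∅
[10] deliver 1→2 → ∅
[11] deliver 0→2 → N2(back v0 [y])
[12] deliver 2→0 → ∅
[13] crash(1) → N1(✗back v0 [y,q])
[14] deliver 0→1 → ∅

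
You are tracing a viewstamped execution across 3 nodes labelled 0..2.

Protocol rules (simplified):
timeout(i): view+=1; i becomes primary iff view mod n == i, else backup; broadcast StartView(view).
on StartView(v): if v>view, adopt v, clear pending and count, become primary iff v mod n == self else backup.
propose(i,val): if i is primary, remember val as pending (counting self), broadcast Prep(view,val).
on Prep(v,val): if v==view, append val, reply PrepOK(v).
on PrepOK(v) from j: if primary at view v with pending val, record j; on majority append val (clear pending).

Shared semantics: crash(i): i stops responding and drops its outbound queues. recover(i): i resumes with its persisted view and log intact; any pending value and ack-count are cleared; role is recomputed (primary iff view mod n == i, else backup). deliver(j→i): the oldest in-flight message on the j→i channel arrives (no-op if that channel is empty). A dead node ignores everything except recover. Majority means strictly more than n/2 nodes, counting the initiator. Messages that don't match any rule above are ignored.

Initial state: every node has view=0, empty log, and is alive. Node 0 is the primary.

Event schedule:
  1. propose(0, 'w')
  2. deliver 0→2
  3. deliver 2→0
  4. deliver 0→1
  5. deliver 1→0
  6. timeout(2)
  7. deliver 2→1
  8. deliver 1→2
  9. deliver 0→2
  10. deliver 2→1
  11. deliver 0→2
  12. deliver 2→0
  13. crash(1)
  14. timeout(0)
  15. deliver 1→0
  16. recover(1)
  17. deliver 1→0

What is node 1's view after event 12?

step 1 propose(0,'w'): —
step 2 deliver 0→2: 2={back,v=0,log=w}
step 3 deliver 2→0: 0={prim,v=0,log=w}
step 4 deliver 0→1: 1={back,v=0,log=w}
step 5 deliver 1→0: —
step 6 timeout(2): 2={back,v=1,log=w}
step 7 deliver 2→1: 1={prim,v=1,log=w}
step 8 deliver 1→2: —
step 9 deliver 0→2: —
step 10 deliver 2→1: —
step 11 deliver 0→2: —
step 12 deliver 2→0: 0={back,v=1,log=w}

1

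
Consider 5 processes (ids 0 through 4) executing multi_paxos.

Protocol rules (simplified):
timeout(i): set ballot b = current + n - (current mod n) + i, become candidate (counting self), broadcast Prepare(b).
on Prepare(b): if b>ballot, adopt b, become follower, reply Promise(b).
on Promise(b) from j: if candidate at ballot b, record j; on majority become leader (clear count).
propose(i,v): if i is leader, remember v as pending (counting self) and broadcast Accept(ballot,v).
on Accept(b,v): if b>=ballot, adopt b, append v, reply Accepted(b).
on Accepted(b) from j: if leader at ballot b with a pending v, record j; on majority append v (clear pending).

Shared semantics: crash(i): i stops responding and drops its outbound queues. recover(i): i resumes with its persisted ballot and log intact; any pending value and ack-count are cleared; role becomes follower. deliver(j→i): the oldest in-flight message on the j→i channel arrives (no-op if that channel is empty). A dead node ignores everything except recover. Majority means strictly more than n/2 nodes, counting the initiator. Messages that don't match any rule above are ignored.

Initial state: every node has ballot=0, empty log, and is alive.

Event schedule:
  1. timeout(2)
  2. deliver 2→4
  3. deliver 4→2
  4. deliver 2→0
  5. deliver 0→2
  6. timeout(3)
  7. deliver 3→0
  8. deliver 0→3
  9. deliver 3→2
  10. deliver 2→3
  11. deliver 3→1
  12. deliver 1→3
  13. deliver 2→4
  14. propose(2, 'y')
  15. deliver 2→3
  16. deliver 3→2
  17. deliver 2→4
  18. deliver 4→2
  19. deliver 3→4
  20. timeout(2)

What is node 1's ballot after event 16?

step 1 timeout(2): 2={cand,b=7,log=-}
step 2 deliver 2→4: 4={foll,b=7,log=-}
step 3 deliver 4→2: —
step 4 deliver 2→0: 0={foll,b=7,log=-}
step 5 deliver 0→2: 2={lead,b=7,log=-}
step 6 timeout(3): 3={cand,b=8,log=-}
step 7 deliver 3→0: 0={foll,b=8,log=-}
step 8 deliver 0→3: —
step 9 deliver 3→2: 2={foll,b=8,log=-}
step 10 deliver 2→3: —
step 11 deliver 3→1: 1={foll,b=8,log=-}
step 12 deliver 1→3: 3={lead,b=8,log=-}
step 13 deliver 2→4: —
step 14 propose(2,'y'): —
step 15 deliver 2→3: —
step 16 deliver 3→2: —

8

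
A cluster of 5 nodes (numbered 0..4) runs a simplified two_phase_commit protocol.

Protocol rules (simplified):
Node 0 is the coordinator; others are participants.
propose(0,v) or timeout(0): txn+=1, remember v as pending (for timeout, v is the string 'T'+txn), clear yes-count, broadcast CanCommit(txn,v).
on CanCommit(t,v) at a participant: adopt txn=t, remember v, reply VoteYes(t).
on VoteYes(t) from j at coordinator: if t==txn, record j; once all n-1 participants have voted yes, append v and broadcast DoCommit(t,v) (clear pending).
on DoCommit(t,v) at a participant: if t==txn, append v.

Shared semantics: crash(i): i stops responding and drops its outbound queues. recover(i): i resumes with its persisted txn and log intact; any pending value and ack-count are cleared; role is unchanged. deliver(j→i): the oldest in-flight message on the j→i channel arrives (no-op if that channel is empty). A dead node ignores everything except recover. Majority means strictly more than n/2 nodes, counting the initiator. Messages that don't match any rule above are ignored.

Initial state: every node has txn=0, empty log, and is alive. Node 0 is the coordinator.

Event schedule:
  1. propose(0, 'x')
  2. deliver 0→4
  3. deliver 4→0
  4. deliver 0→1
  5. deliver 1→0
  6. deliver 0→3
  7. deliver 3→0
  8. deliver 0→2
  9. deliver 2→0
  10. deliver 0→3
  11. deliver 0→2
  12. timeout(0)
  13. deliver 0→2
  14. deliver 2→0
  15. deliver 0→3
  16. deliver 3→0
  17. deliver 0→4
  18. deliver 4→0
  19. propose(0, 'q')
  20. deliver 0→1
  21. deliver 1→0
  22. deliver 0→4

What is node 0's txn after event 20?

e1 propose(0,'x'): 0[coor,t=1,-]
e2 deliver 0→4: 4[part,t=1,-]
e3 deliver 4→0: ·
e4 deliver 0→1: 1[part,t=1,-]
e5 deliver 1→0: ·
e6 deliver 0→3: 3[part,t=1,-]
e7 deliver 3→0: ·
e8 deliver 0→2: 2[part,t=1,-]
e9 deliver 2→0: 0[coor,t=1,x]
e10 deliver 0→3: 3[part,t=1,x]
e11 deliver 0→2: 2[part,t=1,x]
e12 timeout(0): 0[coor,t=2,x]
e13 deliver 0→2: 2[part,t=2,x]
e14 deliver 2→0: ·
e15 deliver 0→3: 3[part,t=2,x]
e16 deliver 3→0: ·
e17 deliver 0→4: 4[part,t=1,x]
e18 deliver 4→0: ·
e19 propose(0,'q'): 0[coor,t=3,x]
e20 deliver 0→1: 1[part,t=1,x]

3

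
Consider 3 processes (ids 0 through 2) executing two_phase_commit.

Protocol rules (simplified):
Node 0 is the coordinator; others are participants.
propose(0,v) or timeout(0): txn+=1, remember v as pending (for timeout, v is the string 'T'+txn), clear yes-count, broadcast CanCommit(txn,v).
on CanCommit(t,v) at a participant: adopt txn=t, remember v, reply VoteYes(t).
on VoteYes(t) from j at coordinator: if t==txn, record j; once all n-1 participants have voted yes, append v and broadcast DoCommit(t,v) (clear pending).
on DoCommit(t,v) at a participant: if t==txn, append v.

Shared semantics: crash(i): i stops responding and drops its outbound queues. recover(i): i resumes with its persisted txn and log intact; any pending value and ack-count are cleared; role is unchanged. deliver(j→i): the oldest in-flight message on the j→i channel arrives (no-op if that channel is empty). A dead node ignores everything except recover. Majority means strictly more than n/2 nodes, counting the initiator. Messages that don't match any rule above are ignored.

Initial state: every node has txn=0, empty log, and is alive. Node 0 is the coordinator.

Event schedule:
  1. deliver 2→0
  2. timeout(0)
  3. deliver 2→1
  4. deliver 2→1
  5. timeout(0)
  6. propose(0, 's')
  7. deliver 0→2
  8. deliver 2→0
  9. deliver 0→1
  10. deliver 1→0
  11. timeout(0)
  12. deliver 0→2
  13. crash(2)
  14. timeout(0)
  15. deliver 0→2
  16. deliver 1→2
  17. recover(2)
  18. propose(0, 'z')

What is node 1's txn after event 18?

after 1 — deliver 2→0: ·
after 2 — timeout(0): n0:coor/t1/[-]
after 3 — deliver 2→1: ·
after 4 — deliver 2→1: ·
after 5 — timeout(0): n0:coor/t2/[-]
after 6 — propose(0,'s'): n0:coor/t3/[-]
after 7 — deliver 0→2: n2:part/t1/[-]
after 8 — deliver 2→0: ·
after 9 — deliver 0→1: n1:part/t1/[-]
after 10 — deliver 1→0: ·
after 11 — timeout(0): n0:coor/t4/[-]
after 12 — deliver 0→2: n2:part/t2/[-]
after 13 — crash(2): n2:✗part/t2/[-]
after 14 — timeout(0): n0:coor/t5/[-]
after 15 — deliver 0→2: ·
after 16 — deliver 1→2: ·
after 17 — recover(2): n2:part/t2/[-]
after 18 — propose(0,'z'): n0:coor/t6/[-]

1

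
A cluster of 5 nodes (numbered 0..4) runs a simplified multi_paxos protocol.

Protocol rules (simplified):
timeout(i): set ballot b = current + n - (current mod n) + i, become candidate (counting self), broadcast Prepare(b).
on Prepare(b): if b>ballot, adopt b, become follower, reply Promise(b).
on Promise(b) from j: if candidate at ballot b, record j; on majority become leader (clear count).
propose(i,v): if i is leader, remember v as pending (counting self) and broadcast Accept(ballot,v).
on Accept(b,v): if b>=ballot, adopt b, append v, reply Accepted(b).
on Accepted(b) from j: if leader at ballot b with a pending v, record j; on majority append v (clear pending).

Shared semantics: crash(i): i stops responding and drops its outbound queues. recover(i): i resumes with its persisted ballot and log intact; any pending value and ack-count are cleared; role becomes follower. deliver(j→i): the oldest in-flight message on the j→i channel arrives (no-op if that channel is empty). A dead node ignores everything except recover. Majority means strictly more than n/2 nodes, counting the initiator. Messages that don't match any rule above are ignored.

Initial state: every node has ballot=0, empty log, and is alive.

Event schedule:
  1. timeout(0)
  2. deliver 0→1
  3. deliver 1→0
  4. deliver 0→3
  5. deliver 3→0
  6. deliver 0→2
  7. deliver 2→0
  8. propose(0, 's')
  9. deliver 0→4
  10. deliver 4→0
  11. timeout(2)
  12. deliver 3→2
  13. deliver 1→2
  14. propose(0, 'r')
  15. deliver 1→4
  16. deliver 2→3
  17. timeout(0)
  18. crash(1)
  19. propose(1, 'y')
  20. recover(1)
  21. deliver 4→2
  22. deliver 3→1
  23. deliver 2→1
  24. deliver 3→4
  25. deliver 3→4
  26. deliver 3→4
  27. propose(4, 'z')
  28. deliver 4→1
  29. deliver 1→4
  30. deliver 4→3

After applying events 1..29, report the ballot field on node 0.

10

1. timeout(0):  <0:cand b5 ->
2. deliver 0→1:  <1:foll b5 ->
3. deliver 1→0:  nop
4. deliver 0→3:  <3:foll b5 ->
5. deliver 3→0:  <0:lead b5 ->
6. deliver 0→2:  <2:foll b5 ->
7. deliver 2→0:  nop
8. propose(0,'s'):  nop
9. deliver 0→4:  <4:foll b5 ->
10. deliver 4→0:  nop
11. timeout(2):  <2:cand b12 ->
12. deliver 3→2:  nop
13. deliver 1→2:  nop
14. propose(0,'r'):  nop
15. deliver 1→4:  nop
16. deliver 2→3:  <3:foll b12 ->
17. timeout(0):  <0:cand b10 ->
18. crash(1):  <1:✗foll b5 ->
19. propose(1,'y'):  nop
20. recover(1):  <1:foll b5 ->
21. deliver 4→2:  nop
22. deliver 3→1:  nop
23. deliver 2→1:  <1:foll b12 ->
24. deliver 3→4:  nop
25. deliver 3→4:  nop
26. deliver 3→4:  nop
27. propose(4,'z'):  nop
28. deliver 4→1:  nop
29. deliver 1→4:  nop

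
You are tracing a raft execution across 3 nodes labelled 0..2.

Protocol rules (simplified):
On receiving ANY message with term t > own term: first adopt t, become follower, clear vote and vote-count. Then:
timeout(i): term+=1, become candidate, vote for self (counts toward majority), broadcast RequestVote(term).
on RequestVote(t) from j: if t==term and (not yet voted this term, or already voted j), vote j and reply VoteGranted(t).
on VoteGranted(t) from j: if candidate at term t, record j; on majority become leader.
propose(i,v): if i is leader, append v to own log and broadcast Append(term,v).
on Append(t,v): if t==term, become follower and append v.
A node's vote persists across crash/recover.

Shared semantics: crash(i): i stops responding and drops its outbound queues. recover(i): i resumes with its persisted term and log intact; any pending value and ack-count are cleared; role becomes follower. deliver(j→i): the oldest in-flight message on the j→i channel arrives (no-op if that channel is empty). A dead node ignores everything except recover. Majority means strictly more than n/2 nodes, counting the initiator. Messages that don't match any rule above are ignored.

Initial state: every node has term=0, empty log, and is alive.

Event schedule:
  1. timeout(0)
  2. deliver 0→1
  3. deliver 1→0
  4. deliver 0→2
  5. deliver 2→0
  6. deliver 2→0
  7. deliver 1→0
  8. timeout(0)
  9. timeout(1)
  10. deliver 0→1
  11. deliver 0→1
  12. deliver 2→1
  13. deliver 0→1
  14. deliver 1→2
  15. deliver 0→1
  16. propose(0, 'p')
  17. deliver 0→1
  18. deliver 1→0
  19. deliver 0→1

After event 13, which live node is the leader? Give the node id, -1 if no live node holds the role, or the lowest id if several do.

step 1 timeout(0): 0={cand,t=1,log=-}
step 2 deliver 0→1: 1={foll,t=1,log=-}
step 3 deliver 1→0: 0={lead,t=1,log=-}
step 4 deliver 0→2: 2={foll,t=1,log=-}
step 5 deliver 2→0: —
step 6 deliver 2→0: —
step 7 deliver 1→0: —
step 8 timeout(0): 0={cand,t=2,log=-}
step 9 timeout(1): 1={cand,t=2,log=-}
step 10 deliver 0→1: —
step 11 deliver 0→1: —
step 12 deliver 2→1: —
step 13 deliver 0→1: —

-1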